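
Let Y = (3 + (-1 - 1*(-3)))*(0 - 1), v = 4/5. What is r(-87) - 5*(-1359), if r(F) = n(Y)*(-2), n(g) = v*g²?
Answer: 6755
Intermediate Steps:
v = ⅘ (v = 4*(⅕) = ⅘ ≈ 0.80000)
Y = -5 (Y = (3 + (-1 + 3))*(-1) = (3 + 2)*(-1) = 5*(-1) = -5)
n(g) = 4*g²/5
r(F) = -40 (r(F) = ((⅘)*(-5)²)*(-2) = ((⅘)*25)*(-2) = 20*(-2) = -40)
r(-87) - 5*(-1359) = -40 - 5*(-1359) = -40 - 1*(-6795) = -40 + 6795 = 6755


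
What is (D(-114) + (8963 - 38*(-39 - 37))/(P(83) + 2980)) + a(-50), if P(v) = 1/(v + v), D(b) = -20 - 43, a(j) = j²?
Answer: 1207504863/494681 ≈ 2441.0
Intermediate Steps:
D(b) = -63
P(v) = 1/(2*v)
(D(-114) + (8963 - 38*(-39 - 37))/(P(83) + 2980)) + a(-50) = (-63 + (8963 - 38*(-39 - 37))/((½)/83 + 2980)) + (-50)² = (-63 + (8963 - 38*(-76))/((½)*(1/83) + 2980)) + 2500 = (-63 + (8963 + 2888)/(1/166 + 2980)) + 2500 = (-63 + 11851/(494681/166)) + 2500 = (-63 + 11851*(166/494681)) + 2500 = (-63 + 1967266/494681) + 2500 = -29197637/494681 + 2500 = 1207504863/494681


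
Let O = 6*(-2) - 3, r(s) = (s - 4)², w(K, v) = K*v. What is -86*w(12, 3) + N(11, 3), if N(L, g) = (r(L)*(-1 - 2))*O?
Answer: -891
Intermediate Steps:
r(s) = (-4 + s)²
O = -15 (O = -12 - 3 = -15)
N(L, g) = 45*(-4 + L)² (N(L, g) = ((-4 + L)²*(-1 - 2))*(-15) = ((-4 + L)²*(-3))*(-15) = -3*(-4 + L)²*(-15) = 45*(-4 + L)²)
-86*w(12, 3) + N(11, 3) = -1032*3 + 45*(-4 + 11)² = -86*36 + 45*7² = -3096 + 45*49 = -3096 + 2205 = -891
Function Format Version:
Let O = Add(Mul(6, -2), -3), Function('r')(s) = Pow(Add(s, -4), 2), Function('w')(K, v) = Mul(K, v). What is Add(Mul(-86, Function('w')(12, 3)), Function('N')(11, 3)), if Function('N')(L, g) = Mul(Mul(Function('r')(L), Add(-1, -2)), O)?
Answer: -891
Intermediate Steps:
Function('r')(s) = Pow(Add(-4, s), 2)
O = -15 (O = Add(-12, -3) = -15)
Function('N')(L, g) = Mul(45, Pow(Add(-4, L), 2)) (Function('N')(L, g) = Mul(Mul(Pow(Add(-4, L), 2), Add(-1, -2)), -15) = Mul(Mul(Pow(Add(-4, L), 2), -3), -15) = Mul(Mul(-3, Pow(Add(-4, L), 2)), -15) = Mul(45, Pow(Add(-4, L), 2)))
Add(Mul(-86, Function('w')(12, 3)), Function('N')(11, 3)) = Add(Mul(-86, Mul(12, 3)), Mul(45, Pow(Add(-4, 11), 2))) = Add(Mul(-86, 36), Mul(45, Pow(7, 2))) = Add(-3096, Mul(45, 49)) = Add(-3096, 2205) = -891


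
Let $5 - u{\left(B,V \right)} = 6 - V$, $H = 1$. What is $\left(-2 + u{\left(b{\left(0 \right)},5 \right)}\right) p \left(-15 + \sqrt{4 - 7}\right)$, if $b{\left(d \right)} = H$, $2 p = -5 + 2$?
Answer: $45 - 3 i \sqrt{3} \approx 45.0 - 5.1962 i$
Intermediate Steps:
$p = - \frac{3}{2}$ ($p = \frac{-5 + 2}{2} = \frac{1}{2} \left(-3\right) = - \frac{3}{2} \approx -1.5$)
$b{\left(d \right)} = 1$
$u{\left(B,V \right)} = -1 + V$ ($u{\left(B,V \right)} = 5 - \left(6 - V\right) = 5 + \left(-6 + V\right) = -1 + V$)
$\left(-2 + u{\left(b{\left(0 \right)},5 \right)}\right) p \left(-15 + \sqrt{4 - 7}\right) = \left(-2 + \left(-1 + 5\right)\right) \left(- \frac{3}{2}\right) \left(-15 + \sqrt{4 - 7}\right) = \left(-2 + 4\right) \left(- \frac{3}{2}\right) \left(-15 + \sqrt{-3}\right) = 2 \left(- \frac{3}{2}\right) \left(-15 + i \sqrt{3}\right) = - 3 \left(-15 + i \sqrt{3}\right) = 45 - 3 i \sqrt{3}$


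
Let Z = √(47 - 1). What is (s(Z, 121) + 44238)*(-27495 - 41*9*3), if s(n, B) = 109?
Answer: -1268412894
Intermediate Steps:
Z = √46 ≈ 6.7823
(s(Z, 121) + 44238)*(-27495 - 41*9*3) = (109 + 44238)*(-27495 - 41*9*3) = 44347*(-27495 - 369*3) = 44347*(-27495 - 1107) = 44347*(-28602) = -1268412894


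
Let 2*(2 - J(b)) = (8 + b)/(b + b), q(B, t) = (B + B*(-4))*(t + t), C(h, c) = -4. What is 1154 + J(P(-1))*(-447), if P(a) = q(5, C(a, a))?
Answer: 1896/5 ≈ 379.20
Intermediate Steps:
q(B, t) = -6*B*t (q(B, t) = (B - 4*B)*(2*t) = (-3*B)*(2*t) = -6*B*t)
P(a) = 120 (P(a) = -6*5*(-4) = 120)
J(b) = 2 - (8 + b)/(4*b) (J(b) = 2 - (8 + b)/(2*(b + b)) = 2 - (8 + b)/(2*(2*b)) = 2 - (8 + b)*1/(2*b)/2 = 2 - (8 + b)/(4*b))
1154 + J(P(-1))*(-447) = 1154 + (7/4 - 2/120)*(-447) = 1154 + (7/4 - 2*1/120)*(-447) = 1154 + (7/4 - 1/60)*(-447) = 1154 + (26/15)*(-447) = 1154 - 3874/5 = 1896/5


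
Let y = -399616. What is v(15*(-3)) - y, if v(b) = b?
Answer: 399571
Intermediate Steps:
v(15*(-3)) - y = 15*(-3) - 1*(-399616) = -45 + 399616 = 399571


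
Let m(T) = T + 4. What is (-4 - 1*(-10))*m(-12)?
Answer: -48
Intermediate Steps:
m(T) = 4 + T
(-4 - 1*(-10))*m(-12) = (-4 - 1*(-10))*(4 - 12) = (-4 + 10)*(-8) = 6*(-8) = -48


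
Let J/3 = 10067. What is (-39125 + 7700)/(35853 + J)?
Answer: -10475/22018 ≈ -0.47575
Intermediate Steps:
J = 30201 (J = 3*10067 = 30201)
(-39125 + 7700)/(35853 + J) = (-39125 + 7700)/(35853 + 30201) = -31425/66054 = -31425*1/66054 = -10475/22018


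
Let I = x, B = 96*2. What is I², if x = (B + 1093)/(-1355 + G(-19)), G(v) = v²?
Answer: 1651225/988036 ≈ 1.6712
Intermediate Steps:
B = 192
x = -1285/994 (x = (192 + 1093)/(-1355 + (-19)²) = 1285/(-1355 + 361) = 1285/(-994) = 1285*(-1/994) = -1285/994 ≈ -1.2928)
I = -1285/994 ≈ -1.2928
I² = (-1285/994)² = 1651225/988036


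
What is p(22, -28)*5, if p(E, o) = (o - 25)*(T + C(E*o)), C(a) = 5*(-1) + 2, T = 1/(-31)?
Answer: 24910/31 ≈ 803.55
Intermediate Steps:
T = -1/31 ≈ -0.032258
C(a) = -3 (C(a) = -5 + 2 = -3)
p(E, o) = 2350/31 - 94*o/31 (p(E, o) = (o - 25)*(-1/31 - 3) = (-25 + o)*(-94/31) = 2350/31 - 94*o/31)
p(22, -28)*5 = (2350/31 - 94/31*(-28))*5 = (2350/31 + 2632/31)*5 = (4982/31)*5 = 24910/31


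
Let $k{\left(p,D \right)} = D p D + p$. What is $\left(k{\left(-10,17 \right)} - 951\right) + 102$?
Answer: $-3749$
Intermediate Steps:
$k{\left(p,D \right)} = p + p D^{2}$ ($k{\left(p,D \right)} = p D^{2} + p = p + p D^{2}$)
$\left(k{\left(-10,17 \right)} - 951\right) + 102 = \left(- 10 \left(1 + 17^{2}\right) - 951\right) + 102 = \left(- 10 \left(1 + 289\right) - 951\right) + 102 = \left(\left(-10\right) 290 - 951\right) + 102 = \left(-2900 - 951\right) + 102 = -3851 + 102 = -3749$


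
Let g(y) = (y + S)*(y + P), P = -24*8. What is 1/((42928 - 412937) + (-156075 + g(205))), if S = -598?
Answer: -1/531193 ≈ -1.8826e-6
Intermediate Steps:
P = -192
g(y) = (-598 + y)*(-192 + y) (g(y) = (y - 598)*(y - 192) = (-598 + y)*(-192 + y))
1/((42928 - 412937) + (-156075 + g(205))) = 1/((42928 - 412937) + (-156075 + (114816 + 205² - 790*205))) = 1/(-370009 + (-156075 + (114816 + 42025 - 161950))) = 1/(-370009 + (-156075 - 5109)) = 1/(-370009 - 161184) = 1/(-531193) = -1/531193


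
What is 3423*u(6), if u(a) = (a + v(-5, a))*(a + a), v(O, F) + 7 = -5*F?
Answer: -1273356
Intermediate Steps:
v(O, F) = -7 - 5*F
u(a) = 2*a*(-7 - 4*a) (u(a) = (a + (-7 - 5*a))*(a + a) = (-7 - 4*a)*(2*a) = 2*a*(-7 - 4*a))
3423*u(6) = 3423*(-2*6*(7 + 4*6)) = 3423*(-2*6*(7 + 24)) = 3423*(-2*6*31) = 3423*(-372) = -1273356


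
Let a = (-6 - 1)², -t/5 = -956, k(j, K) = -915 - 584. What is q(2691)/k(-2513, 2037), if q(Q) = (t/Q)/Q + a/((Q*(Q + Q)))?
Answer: -3203/7236653346 ≈ -4.4261e-7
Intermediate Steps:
k(j, K) = -1499
t = 4780 (t = -5*(-956) = 4780)
a = 49 (a = (-7)² = 49)
q(Q) = 9609/(2*Q²) (q(Q) = (4780/Q)/Q + 49/((Q*(Q + Q))) = 4780/Q² + 49/((Q*(2*Q))) = 4780/Q² + 49/((2*Q²)) = 4780/Q² + 49*(1/(2*Q²)) = 4780/Q² + 49/(2*Q²) = 9609/(2*Q²))
q(2691)/k(-2513, 2037) = ((9609/2)/2691²)/(-1499) = ((9609/2)*(1/7241481))*(-1/1499) = (3203/4827654)*(-1/1499) = -3203/7236653346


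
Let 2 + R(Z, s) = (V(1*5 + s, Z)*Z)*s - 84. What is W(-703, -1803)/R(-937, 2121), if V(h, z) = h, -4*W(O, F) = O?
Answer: -703/16900654352 ≈ -4.1596e-8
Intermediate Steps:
W(O, F) = -O/4
R(Z, s) = -86 + Z*s*(5 + s) (R(Z, s) = -2 + (((1*5 + s)*Z)*s - 84) = -2 + (((5 + s)*Z)*s - 84) = -2 + ((Z*(5 + s))*s - 84) = -2 + (Z*s*(5 + s) - 84) = -2 + (-84 + Z*s*(5 + s)) = -86 + Z*s*(5 + s))
W(-703, -1803)/R(-937, 2121) = (-¼*(-703))/(-86 - 937*2121*(5 + 2121)) = 703/(4*(-86 - 937*2121*2126)) = 703/(4*(-86 - 4225163502)) = (703/4)/(-4225163588) = (703/4)*(-1/4225163588) = -703/16900654352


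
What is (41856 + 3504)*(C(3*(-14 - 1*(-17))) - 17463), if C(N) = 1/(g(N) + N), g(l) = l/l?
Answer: -792117144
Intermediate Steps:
g(l) = 1
C(N) = 1/(1 + N)
(41856 + 3504)*(C(3*(-14 - 1*(-17))) - 17463) = (41856 + 3504)*(1/(1 + 3*(-14 - 1*(-17))) - 17463) = 45360*(1/(1 + 3*(-14 + 17)) - 17463) = 45360*(1/(1 + 3*3) - 17463) = 45360*(1/(1 + 9) - 17463) = 45360*(1/10 - 17463) = 45360*(⅒ - 17463) = 45360*(-174629/10) = -792117144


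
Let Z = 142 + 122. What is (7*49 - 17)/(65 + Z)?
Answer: 326/329 ≈ 0.99088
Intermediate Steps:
Z = 264
(7*49 - 17)/(65 + Z) = (7*49 - 17)/(65 + 264) = (343 - 17)/329 = 326*(1/329) = 326/329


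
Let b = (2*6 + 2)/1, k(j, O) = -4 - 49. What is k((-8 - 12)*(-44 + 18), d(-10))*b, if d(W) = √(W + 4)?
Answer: -742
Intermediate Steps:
d(W) = √(4 + W)
k(j, O) = -53
b = 14 (b = (12 + 2)*1 = 14*1 = 14)
k((-8 - 12)*(-44 + 18), d(-10))*b = -53*14 = -742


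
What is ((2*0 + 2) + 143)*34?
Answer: 4930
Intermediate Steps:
((2*0 + 2) + 143)*34 = ((0 + 2) + 143)*34 = (2 + 143)*34 = 145*34 = 4930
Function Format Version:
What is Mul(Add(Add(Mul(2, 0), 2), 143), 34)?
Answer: 4930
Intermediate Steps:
Mul(Add(Add(Mul(2, 0), 2), 143), 34) = Mul(Add(Add(0, 2), 143), 34) = Mul(Add(2, 143), 34) = Mul(145, 34) = 4930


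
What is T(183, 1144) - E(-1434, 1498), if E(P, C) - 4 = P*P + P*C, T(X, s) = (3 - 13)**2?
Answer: 91872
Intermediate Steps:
T(X, s) = 100 (T(X, s) = (-10)**2 = 100)
E(P, C) = 4 + P**2 + C*P (E(P, C) = 4 + (P*P + P*C) = 4 + (P**2 + C*P) = 4 + P**2 + C*P)
T(183, 1144) - E(-1434, 1498) = 100 - (4 + (-1434)**2 + 1498*(-1434)) = 100 - (4 + 2056356 - 2148132) = 100 - 1*(-91772) = 100 + 91772 = 91872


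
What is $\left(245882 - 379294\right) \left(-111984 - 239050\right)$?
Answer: $46832148008$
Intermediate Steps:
$\left(245882 - 379294\right) \left(-111984 - 239050\right) = - 133412 \left(-111984 - 239050\right) = \left(-133412\right) \left(-351034\right) = 46832148008$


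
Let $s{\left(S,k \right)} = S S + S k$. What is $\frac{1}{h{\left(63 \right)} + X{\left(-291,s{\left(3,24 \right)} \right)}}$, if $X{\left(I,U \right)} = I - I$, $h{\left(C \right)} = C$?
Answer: $\frac{1}{63} \approx 0.015873$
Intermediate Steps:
$s{\left(S,k \right)} = S^{2} + S k$
$X{\left(I,U \right)} = 0$
$\frac{1}{h{\left(63 \right)} + X{\left(-291,s{\left(3,24 \right)} \right)}} = \frac{1}{63 + 0} = \frac{1}{63}$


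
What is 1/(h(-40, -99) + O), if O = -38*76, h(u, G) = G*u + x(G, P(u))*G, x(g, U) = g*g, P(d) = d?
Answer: -1/969227 ≈ -1.0318e-6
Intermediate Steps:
x(g, U) = g**2
h(u, G) = G**3 + G*u (h(u, G) = G*u + G**2*G = G*u + G**3 = G**3 + G*u)
O = -2888
1/(h(-40, -99) + O) = 1/(-99*(-40 + (-99)**2) - 2888) = 1/(-99*(-40 + 9801) - 2888) = 1/(-99*9761 - 2888) = 1/(-966339 - 2888) = 1/(-969227) = -1/969227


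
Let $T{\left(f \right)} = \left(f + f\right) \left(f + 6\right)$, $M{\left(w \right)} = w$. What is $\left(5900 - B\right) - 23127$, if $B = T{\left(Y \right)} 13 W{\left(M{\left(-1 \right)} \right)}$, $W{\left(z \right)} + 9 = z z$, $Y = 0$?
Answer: $-17227$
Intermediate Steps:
$T{\left(f \right)} = 2 f \left(6 + f\right)$
$W{\left(z \right)} = -9 + z^{2}$ ($W{\left(z \right)} = -9 + z z = -9 + z^{2}$)
$B = 0$ ($B = 2 \cdot 0 \left(6 + 0\right) 13 \left(-9 + \left(-1\right)^{2}\right) = 2 \cdot 0 \cdot 6 \cdot 13 \left(-9 + 1\right) = 0 \cdot 13 \left(-8\right) = 0 \left(-8\right) = 0$)
$\left(5900 - B\right) - 23127 = \left(5900 - 0\right) - 23127 = \left(5900 + 0\right) - 23127 = 5900 - 23127 = -17227$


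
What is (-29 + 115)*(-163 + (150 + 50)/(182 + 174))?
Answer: -1243302/89 ≈ -13970.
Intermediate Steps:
(-29 + 115)*(-163 + (150 + 50)/(182 + 174)) = 86*(-163 + 200/356) = 86*(-163 + 200*(1/356)) = 86*(-163 + 50/89) = 86*(-14457/89) = -1243302/89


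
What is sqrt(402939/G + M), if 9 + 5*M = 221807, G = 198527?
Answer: sqrt(43710589156535035)/992635 ≈ 210.62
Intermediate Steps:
M = 221798/5 (M = -9/5 + (1/5)*221807 = -9/5 + 221807/5 = 221798/5 ≈ 44360.)
sqrt(402939/G + M) = sqrt(402939/198527 + 221798/5) = sqrt(44034906241/992635) = sqrt(43710589156535035)/992635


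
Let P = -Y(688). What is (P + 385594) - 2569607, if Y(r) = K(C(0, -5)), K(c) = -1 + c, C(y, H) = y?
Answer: -2184012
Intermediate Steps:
Y(r) = -1 (Y(r) = -1 + 0 = -1)
P = 1 (P = -1*(-1) = 1)
(P + 385594) - 2569607 = (1 + 385594) - 2569607 = 385595 - 2569607 = -2184012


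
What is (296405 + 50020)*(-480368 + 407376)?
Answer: -25286253600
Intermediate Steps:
(296405 + 50020)*(-480368 + 407376) = 346425*(-72992) = -25286253600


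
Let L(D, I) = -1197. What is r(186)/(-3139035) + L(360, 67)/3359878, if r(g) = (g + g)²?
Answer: -156236927349/3515591545910 ≈ -0.044441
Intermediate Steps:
r(g) = 4*g² (r(g) = (2*g)² = 4*g²)
r(186)/(-3139035) + L(360, 67)/3359878 = (4*186²)/(-3139035) - 1197/3359878 = (4*34596)*(-1/3139035) - 1197*1/3359878 = 138384*(-1/3139035) - 1197/3359878 = -46128/1046345 - 1197/3359878 = -156236927349/3515591545910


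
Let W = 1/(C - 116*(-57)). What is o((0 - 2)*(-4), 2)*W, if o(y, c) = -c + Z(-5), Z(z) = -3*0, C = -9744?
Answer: 1/1566 ≈ 0.00063857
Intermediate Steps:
Z(z) = 0
o(y, c) = -c (o(y, c) = -c + 0 = -c)
W = -1/3132 (W = 1/(-9744 - 116*(-57)) = 1/(-9744 + 6612) = 1/(-3132) = -1/3132 ≈ -0.00031928)
o((0 - 2)*(-4), 2)*W = -1*2*(-1/3132) = -2*(-1/3132) = 1/1566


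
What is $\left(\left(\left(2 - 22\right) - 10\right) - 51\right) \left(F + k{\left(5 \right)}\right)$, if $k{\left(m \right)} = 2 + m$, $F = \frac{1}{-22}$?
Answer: $- \frac{12393}{22} \approx -563.32$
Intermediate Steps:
$F = - \frac{1}{22} \approx -0.045455$
$\left(\left(\left(2 - 22\right) - 10\right) - 51\right) \left(F + k{\left(5 \right)}\right) = \left(\left(\left(2 - 22\right) - 10\right) - 51\right) \left(- \frac{1}{22} + \left(2 + 5\right)\right) = \left(\left(\left(2 - 22\right) - 10\right) - 51\right) \left(- \frac{1}{22} + 7\right) = \left(\left(-20 - 10\right) - 51\right) \frac{153}{22} = \left(-30 - 51\right) \frac{153}{22} = \left(-81\right) \frac{153}{22} = - \frac{12393}{22}$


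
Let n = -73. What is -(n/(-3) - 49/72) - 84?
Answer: -7751/72 ≈ -107.65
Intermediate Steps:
-(n/(-3) - 49/72) - 84 = -(-73/(-3) - 49/72) - 84 = -(-73*(-⅓) - 49*1/72) - 84 = -(73/3 - 49/72) - 84 = -1*1703/72 - 84 = -1703/72 - 84 = -7751/72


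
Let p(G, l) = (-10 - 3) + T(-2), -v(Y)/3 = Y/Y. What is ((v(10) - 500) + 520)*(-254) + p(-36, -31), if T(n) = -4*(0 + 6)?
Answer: -4355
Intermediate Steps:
v(Y) = -3 (v(Y) = -3*Y/Y = -3*1 = -3)
T(n) = -24 (T(n) = -4*6 = -24)
p(G, l) = -37 (p(G, l) = (-10 - 3) - 24 = -13 - 24 = -37)
((v(10) - 500) + 520)*(-254) + p(-36, -31) = ((-3 - 500) + 520)*(-254) - 37 = (-503 + 520)*(-254) - 37 = 17*(-254) - 37 = -4318 - 37 = -4355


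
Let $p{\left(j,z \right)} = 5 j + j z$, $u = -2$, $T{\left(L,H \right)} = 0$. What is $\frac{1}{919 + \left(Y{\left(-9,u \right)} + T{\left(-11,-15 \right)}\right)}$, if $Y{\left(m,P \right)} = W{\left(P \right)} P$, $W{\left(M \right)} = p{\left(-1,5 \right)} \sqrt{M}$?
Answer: $\frac{919}{845361} - \frac{20 i \sqrt{2}}{845361} \approx 0.0010871 - 3.3458 \cdot 10^{-5} i$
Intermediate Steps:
$W{\left(M \right)} = - 10 \sqrt{M}$ ($W{\left(M \right)} = - (5 + 5) \sqrt{M} = \left(-1\right) 10 \sqrt{M} = - 10 \sqrt{M}$)
$Y{\left(m,P \right)} = - 10 P^{\frac{3}{2}}$ ($Y{\left(m,P \right)} = - 10 \sqrt{P} P = - 10 P^{\frac{3}{2}}$)
$\frac{1}{919 + \left(Y{\left(-9,u \right)} + T{\left(-11,-15 \right)}\right)} = \frac{1}{919 + \left(- 10 \left(-2\right)^{\frac{3}{2}} + 0\right)} = \frac{1}{919 + \left(- 10 \left(- 2 i \sqrt{2}\right) + 0\right)} = \frac{1}{919 + \left(20 i \sqrt{2} + 0\right)} = \frac{1}{919 + 20 i \sqrt{2}}$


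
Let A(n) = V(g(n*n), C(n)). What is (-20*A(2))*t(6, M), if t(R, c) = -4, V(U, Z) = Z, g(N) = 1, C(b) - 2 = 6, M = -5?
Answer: 640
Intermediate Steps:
C(b) = 8 (C(b) = 2 + 6 = 8)
A(n) = 8
(-20*A(2))*t(6, M) = -20*8*(-4) = -160*(-4) = 640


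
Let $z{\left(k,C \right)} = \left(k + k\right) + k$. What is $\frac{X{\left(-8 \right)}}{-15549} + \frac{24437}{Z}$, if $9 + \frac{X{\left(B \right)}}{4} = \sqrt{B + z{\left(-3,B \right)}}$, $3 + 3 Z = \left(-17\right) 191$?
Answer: $- \frac{379931913}{16844750} - \frac{4 i \sqrt{17}}{15549} \approx -22.555 - 0.0010607 i$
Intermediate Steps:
$z{\left(k,C \right)} = 3 k$ ($z{\left(k,C \right)} = 2 k + k = 3 k$)
$Z = - \frac{3250}{3}$ ($Z = -1 + \frac{\left(-17\right) 191}{3} = -1 + \frac{1}{3} \left(-3247\right) = -1 - \frac{3247}{3} = - \frac{3250}{3} \approx -1083.3$)
$X{\left(B \right)} = -36 + 4 \sqrt{-9 + B}$ ($X{\left(B \right)} = -36 + 4 \sqrt{B + 3 \left(-3\right)} = -36 + 4 \sqrt{B - 9} = -36 + 4 \sqrt{-9 + B}$)
$\frac{X{\left(-8 \right)}}{-15549} + \frac{24437}{Z} = \frac{-36 + 4 \sqrt{-9 - 8}}{-15549} + \frac{24437}{- \frac{3250}{3}} = \left(-36 + 4 \sqrt{-17}\right) \left(- \frac{1}{15549}\right) + 24437 \left(- \frac{3}{3250}\right) = \left(-36 + 4 i \sqrt{17}\right) \left(- \frac{1}{15549}\right) - \frac{73311}{3250} = \left(\frac{12}{5183} - \frac{4 i \sqrt{17}}{15549}\right) - \frac{73311}{3250} = - \frac{379931913}{16844750} - \frac{4 i \sqrt{17}}{15549}$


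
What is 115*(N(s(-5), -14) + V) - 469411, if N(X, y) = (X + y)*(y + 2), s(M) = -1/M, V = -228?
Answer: -476587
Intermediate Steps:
N(X, y) = (2 + y)*(X + y) (N(X, y) = (X + y)*(2 + y) = (2 + y)*(X + y))
115*(N(s(-5), -14) + V) - 469411 = 115*(((-14)² + 2*(-1/(-5)) + 2*(-14) - 1/(-5)*(-14)) - 228) - 469411 = 115*((196 + 2*(-1*(-⅕)) - 28 - 1*(-⅕)*(-14)) - 228) - 469411 = 115*((196 + 2*(⅕) - 28 + (⅕)*(-14)) - 228) - 469411 = 115*((196 + ⅖ - 28 - 14/5) - 228) - 469411 = 115*(828/5 - 228) - 469411 = 115*(-312/5) - 469411 = -7176 - 469411 = -476587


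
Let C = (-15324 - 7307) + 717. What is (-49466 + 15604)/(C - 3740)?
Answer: 16931/12827 ≈ 1.3200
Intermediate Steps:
C = -21914 (C = -22631 + 717 = -21914)
(-49466 + 15604)/(C - 3740) = (-49466 + 15604)/(-21914 - 3740) = -33862/(-25654) = -33862*(-1/25654) = 16931/12827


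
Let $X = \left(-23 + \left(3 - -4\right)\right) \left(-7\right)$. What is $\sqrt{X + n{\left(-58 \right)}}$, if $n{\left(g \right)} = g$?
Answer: $3 \sqrt{6} \approx 7.3485$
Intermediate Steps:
$X = 112$ ($X = \left(-23 + \left(3 + 4\right)\right) \left(-7\right) = \left(-23 + 7\right) \left(-7\right) = \left(-16\right) \left(-7\right) = 112$)
$\sqrt{X + n{\left(-58 \right)}} = \sqrt{112 - 58} = \sqrt{54} = 3 \sqrt{6}$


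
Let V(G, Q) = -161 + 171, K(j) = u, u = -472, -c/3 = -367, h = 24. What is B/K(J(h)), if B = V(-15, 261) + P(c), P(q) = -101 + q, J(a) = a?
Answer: -505/236 ≈ -2.1398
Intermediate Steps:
c = 1101 (c = -3*(-367) = 1101)
K(j) = -472
V(G, Q) = 10
B = 1010 (B = 10 + (-101 + 1101) = 10 + 1000 = 1010)
B/K(J(h)) = 1010/(-472) = 1010*(-1/472) = -505/236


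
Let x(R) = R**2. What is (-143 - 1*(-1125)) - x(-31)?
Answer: 21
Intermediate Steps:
(-143 - 1*(-1125)) - x(-31) = (-143 - 1*(-1125)) - 1*(-31)**2 = (-143 + 1125) - 1*961 = 982 - 961 = 21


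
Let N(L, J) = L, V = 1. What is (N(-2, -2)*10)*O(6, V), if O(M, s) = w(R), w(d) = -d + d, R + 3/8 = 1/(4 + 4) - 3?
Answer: 0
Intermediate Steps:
R = -13/4 (R = -3/8 + (1/(4 + 4) - 3) = -3/8 + (1/8 - 3) = -3/8 - 23/8 = -13/4 ≈ -3.2500)
w(d) = 0
O(M, s) = 0
(N(-2, -2)*10)*O(6, V) = -2*10*0 = -20*0 = 0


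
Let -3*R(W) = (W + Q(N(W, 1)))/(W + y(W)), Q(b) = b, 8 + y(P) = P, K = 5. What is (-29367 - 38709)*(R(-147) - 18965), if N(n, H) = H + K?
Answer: 194951862126/151 ≈ 1.2911e+9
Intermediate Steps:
N(n, H) = 5 + H (N(n, H) = H + 5 = 5 + H)
y(P) = -8 + P
R(W) = -(6 + W)/(3*(-8 + 2*W)) (R(W) = -(W + (5 + 1))/(3*(W + (-8 + W))) = -(W + 6)/(3*(-8 + 2*W)) = -(6 + W)/(3*(-8 + 2*W)))
(-29367 - 38709)*(R(-147) - 18965) = (-29367 - 38709)*((-6 - 1*(-147))/(6*(-4 - 147)) - 18965) = -68076*((1/6)*(-6 + 147)/(-151) - 18965) = -68076*((1/6)*(-1/151)*141 - 18965) = -68076*(-47/302 - 18965) = -68076*(-5727477/302) = 194951862126/151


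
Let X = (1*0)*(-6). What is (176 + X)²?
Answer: 30976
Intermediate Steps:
X = 0 (X = 0*(-6) = 0)
(176 + X)² = (176 + 0)² = 176² = 30976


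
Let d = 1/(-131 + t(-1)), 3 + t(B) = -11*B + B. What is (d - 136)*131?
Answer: -2209315/124 ≈ -17817.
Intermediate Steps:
t(B) = -3 - 10*B (t(B) = -3 + (-11*B + B) = -3 - 10*B)
d = -1/124 (d = 1/(-131 + (-3 - 10*(-1))) = 1/(-131 + (-3 + 10)) = 1/(-131 + 7) = 1/(-124) = -1/124 ≈ -0.0080645)
(d - 136)*131 = (-1/124 - 136)*131 = -16865/124*131 = -2209315/124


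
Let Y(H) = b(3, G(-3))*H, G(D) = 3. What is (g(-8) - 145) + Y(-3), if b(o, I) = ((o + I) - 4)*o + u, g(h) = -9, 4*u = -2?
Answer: -341/2 ≈ -170.50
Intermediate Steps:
u = -½ (u = (¼)*(-2) = -½ ≈ -0.50000)
b(o, I) = -½ + o*(-4 + I + o) (b(o, I) = ((o + I) - 4)*o - ½ = ((I + o) - 4)*o - ½ = (-4 + I + o)*o - ½ = o*(-4 + I + o) - ½ = -½ + o*(-4 + I + o))
Y(H) = 11*H/2 (Y(H) = (-½ + 3² - 4*3 + 3*3)*H = (-½ + 9 - 12 + 9)*H = 11*H/2)
(g(-8) - 145) + Y(-3) = (-9 - 145) + (11/2)*(-3) = -154 - 33/2 = -341/2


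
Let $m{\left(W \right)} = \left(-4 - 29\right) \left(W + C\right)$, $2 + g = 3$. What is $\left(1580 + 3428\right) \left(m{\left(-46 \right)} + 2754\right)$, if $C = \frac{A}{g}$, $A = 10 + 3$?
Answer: $19245744$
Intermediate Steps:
$A = 13$
$g = 1$ ($g = -2 + 3 = 1$)
$C = 13$ ($C = \frac{13}{1} = 13 \cdot 1 = 13$)
$m{\left(W \right)} = -429 - 33 W$ ($m{\left(W \right)} = \left(-4 - 29\right) \left(W + 13\right) = - 33 \left(13 + W\right) = -429 - 33 W$)
$\left(1580 + 3428\right) \left(m{\left(-46 \right)} + 2754\right) = \left(1580 + 3428\right) \left(\left(-429 - -1518\right) + 2754\right) = 5008 \left(\left(-429 + 1518\right) + 2754\right) = 5008 \left(1089 + 2754\right) = 5008 \cdot 3843 = 19245744$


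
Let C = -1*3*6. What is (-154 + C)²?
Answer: 29584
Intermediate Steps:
C = -18 (C = -3*6 = -18)
(-154 + C)² = (-154 - 18)² = (-172)² = 29584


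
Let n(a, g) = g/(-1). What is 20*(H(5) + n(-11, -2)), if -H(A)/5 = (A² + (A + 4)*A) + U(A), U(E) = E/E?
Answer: -7060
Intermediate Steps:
U(E) = 1
H(A) = -5 - 5*A² - 5*A*(4 + A) (H(A) = -5*((A² + (A + 4)*A) + 1) = -5*((A² + (4 + A)*A) + 1) = -5*((A² + A*(4 + A)) + 1) = -5*(1 + A² + A*(4 + A)) = -5 - 5*A² - 5*A*(4 + A))
n(a, g) = -g (n(a, g) = g*(-1) = -g)
20*(H(5) + n(-11, -2)) = 20*((-5 - 20*5 - 10*5²) - 1*(-2)) = 20*((-5 - 100 - 10*25) + 2) = 20*((-5 - 100 - 250) + 2) = 20*(-355 + 2) = 20*(-353) = -7060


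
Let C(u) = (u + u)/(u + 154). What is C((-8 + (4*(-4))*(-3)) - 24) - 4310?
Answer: -366334/85 ≈ -4309.8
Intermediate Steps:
C(u) = 2*u/(154 + u) (C(u) = (2*u)/(154 + u) = 2*u/(154 + u))
C((-8 + (4*(-4))*(-3)) - 24) - 4310 = 2*((-8 + (4*(-4))*(-3)) - 24)/(154 + ((-8 + (4*(-4))*(-3)) - 24)) - 4310 = 2*((-8 - 16*(-3)) - 24)/(154 + ((-8 - 16*(-3)) - 24)) - 4310 = 2*((-8 + 48) - 24)/(154 + ((-8 + 48) - 24)) - 4310 = 2*(40 - 24)/(154 + (40 - 24)) - 4310 = 2*16/(154 + 16) - 4310 = 2*16/170 - 4310 = 2*16*(1/170) - 4310 = 16/85 - 4310 = -366334/85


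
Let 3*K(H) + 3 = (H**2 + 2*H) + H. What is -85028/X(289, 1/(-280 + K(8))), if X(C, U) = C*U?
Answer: 64196140/867 ≈ 74044.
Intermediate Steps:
K(H) = -1 + H + H**2/3 (K(H) = -1 + ((H**2 + 2*H) + H)/3 = -1 + (H**2 + 3*H)/3 = -1 + (H + H**2/3) = -1 + H + H**2/3)
-85028/X(289, 1/(-280 + K(8))) = -85028/(289/(-280 + (-1 + 8 + (1/3)*8**2))) = -85028/(289/(-280 + (-1 + 8 + (1/3)*64))) = -85028/(289/(-280 + (-1 + 8 + 64/3))) = -85028/(289/(-280 + 85/3)) = -85028/(289/(-755/3)) = -85028/(289*(-3/755)) = -85028/(-867/755) = -85028*(-755/867) = 64196140/867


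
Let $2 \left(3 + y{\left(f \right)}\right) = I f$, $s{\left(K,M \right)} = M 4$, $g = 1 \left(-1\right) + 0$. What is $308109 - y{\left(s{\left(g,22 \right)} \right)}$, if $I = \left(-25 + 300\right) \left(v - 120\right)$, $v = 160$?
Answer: $-175888$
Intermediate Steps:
$g = -1$ ($g = -1 + 0 = -1$)
$s{\left(K,M \right)} = 4 M$
$I = 11000$ ($I = \left(-25 + 300\right) \left(160 - 120\right) = 275 \cdot 40 = 11000$)
$y{\left(f \right)} = -3 + 5500 f$ ($y{\left(f \right)} = -3 + \frac{11000 f}{2} = -3 + 5500 f$)
$308109 - y{\left(s{\left(g,22 \right)} \right)} = 308109 - \left(-3 + 5500 \cdot 4 \cdot 22\right) = 308109 - \left(-3 + 5500 \cdot 88\right) = 308109 - \left(-3 + 484000\right) = 308109 - 483997 = -175888$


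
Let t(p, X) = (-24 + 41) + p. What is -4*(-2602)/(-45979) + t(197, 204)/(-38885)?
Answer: -414554586/1787893415 ≈ -0.23187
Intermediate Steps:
t(p, X) = 17 + p
-4*(-2602)/(-45979) + t(197, 204)/(-38885) = -4*(-2602)/(-45979) + (17 + 197)/(-38885) = 10408*(-1/45979) + 214*(-1/38885) = -10408/45979 - 214/38885 = -414554586/1787893415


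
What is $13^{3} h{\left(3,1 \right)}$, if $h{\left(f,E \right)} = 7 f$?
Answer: $46137$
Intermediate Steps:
$13^{3} h{\left(3,1 \right)} = 13^{3} \cdot 7 \cdot 3 = 2197 \cdot 21 = 46137$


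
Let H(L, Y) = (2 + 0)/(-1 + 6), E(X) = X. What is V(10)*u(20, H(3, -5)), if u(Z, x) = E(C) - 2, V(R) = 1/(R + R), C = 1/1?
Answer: -1/20 ≈ -0.050000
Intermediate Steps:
C = 1 (C = 1*1 = 1)
V(R) = 1/(2*R)
H(L, Y) = ⅖ (H(L, Y) = 2/5 = 2*(⅕) = ⅖)
u(Z, x) = -1 (u(Z, x) = 1 - 2 = -1)
V(10)*u(20, H(3, -5)) = ((½)/10)*(-1) = ((½)*(⅒))*(-1) = (1/20)*(-1) = -1/20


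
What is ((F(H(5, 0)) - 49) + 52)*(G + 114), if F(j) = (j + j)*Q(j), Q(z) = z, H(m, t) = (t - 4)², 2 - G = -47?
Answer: 83945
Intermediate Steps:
G = 49 (G = 2 - 1*(-47) = 2 + 47 = 49)
H(m, t) = (-4 + t)²
F(j) = 2*j² (F(j) = (j + j)*j = (2*j)*j = 2*j²)
((F(H(5, 0)) - 49) + 52)*(G + 114) = ((2*((-4 + 0)²)² - 49) + 52)*(49 + 114) = ((2*((-4)²)² - 49) + 52)*163 = ((2*16² - 49) + 52)*163 = ((2*256 - 49) + 52)*163 = ((512 - 49) + 52)*163 = (463 + 52)*163 = 515*163 = 83945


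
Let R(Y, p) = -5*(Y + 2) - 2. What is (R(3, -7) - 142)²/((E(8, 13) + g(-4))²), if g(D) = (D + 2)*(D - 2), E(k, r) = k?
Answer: 28561/400 ≈ 71.402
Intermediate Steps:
R(Y, p) = -12 - 5*Y (R(Y, p) = -5*(2 + Y) - 2 = (-10 - 5*Y) - 2 = -12 - 5*Y)
g(D) = (-2 + D)*(2 + D) (g(D) = (2 + D)*(-2 + D) = (-2 + D)*(2 + D))
(R(3, -7) - 142)²/((E(8, 13) + g(-4))²) = ((-12 - 5*3) - 142)²/((8 + (-4 + (-4)²))²) = ((-12 - 15) - 142)²/((8 + (-4 + 16))²) = (-27 - 142)²/((8 + 12)²) = (-169)²/(20²) = 28561/400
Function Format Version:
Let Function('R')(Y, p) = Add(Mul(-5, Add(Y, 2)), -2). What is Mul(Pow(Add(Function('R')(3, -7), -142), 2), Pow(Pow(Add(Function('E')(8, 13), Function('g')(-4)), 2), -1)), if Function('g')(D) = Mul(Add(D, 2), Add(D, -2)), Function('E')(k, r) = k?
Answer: Rational(28561, 400) ≈ 71.402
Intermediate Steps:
Function('R')(Y, p) = Add(-12, Mul(-5, Y)) (Function('R')(Y, p) = Add(Mul(-5, Add(2, Y)), -2) = Add(Add(-10, Mul(-5, Y)), -2) = Add(-12, Mul(-5, Y)))
Function('g')(D) = Mul(Add(-2, D), Add(2, D)) (Function('g')(D) = Mul(Add(2, D), Add(-2, D)) = Mul(Add(-2, D), Add(2, D)))
Mul(Pow(Add(Function('R')(3, -7), -142), 2), Pow(Pow(Add(Function('E')(8, 13), Function('g')(-4)), 2), -1)) = Mul(Pow(Add(Add(-12, Mul(-5, 3)), -142), 2), Pow(Pow(Add(8, Add(-4, Pow(-4, 2))), 2), -1)) = Mul(Pow(Add(Add(-12, -15), -142), 2), Pow(Pow(Add(8, Add(-4, 16)), 2), -1)) = Mul(Pow(Add(-27, -142), 2), Pow(Pow(Add(8, 12), 2), -1)) = Mul(Pow(-169, 2), Pow(Pow(20, 2), -1)) = Mul(28561, Pow(400, -1)) = Mul(28561, Rational(1, 400)) = Rational(28561, 400)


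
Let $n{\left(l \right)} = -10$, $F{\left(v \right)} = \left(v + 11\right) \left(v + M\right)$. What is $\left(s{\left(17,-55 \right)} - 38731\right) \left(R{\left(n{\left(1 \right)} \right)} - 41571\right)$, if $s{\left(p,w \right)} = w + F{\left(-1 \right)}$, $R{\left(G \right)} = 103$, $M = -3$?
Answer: $1610036568$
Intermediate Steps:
$F{\left(v \right)} = \left(-3 + v\right) \left(11 + v\right)$ ($F{\left(v \right)} = \left(v + 11\right) \left(v - 3\right) = \left(11 + v\right) \left(-3 + v\right) = \left(-3 + v\right) \left(11 + v\right)$)
$s{\left(p,w \right)} = -40 + w$ ($s{\left(p,w \right)} = w + \left(-33 + \left(-1\right)^{2} + 8 \left(-1\right)\right) = w - 40 = -40 + w$)
$\left(s{\left(17,-55 \right)} - 38731\right) \left(R{\left(n{\left(1 \right)} \right)} - 41571\right) = \left(\left(-40 - 55\right) - 38731\right) \left(103 - 41571\right) = \left(-95 - 38731\right) \left(-41468\right) = \left(-38826\right) \left(-41468\right) = 1610036568$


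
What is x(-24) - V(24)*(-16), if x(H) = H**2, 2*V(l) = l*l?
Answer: 5184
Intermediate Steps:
V(l) = l**2/2 (V(l) = (l*l)/2 = l**2/2)
x(-24) - V(24)*(-16) = (-24)**2 - (1/2)*24**2*(-16) = 576 - (1/2)*576*(-16) = 576 - 288*(-16) = 576 - 1*(-4608) = 576 + 4608 = 5184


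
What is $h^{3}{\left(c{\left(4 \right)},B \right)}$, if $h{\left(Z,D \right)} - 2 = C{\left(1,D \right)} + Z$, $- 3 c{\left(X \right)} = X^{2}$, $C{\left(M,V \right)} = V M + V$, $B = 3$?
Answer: $\frac{512}{27} \approx 18.963$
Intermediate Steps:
$C{\left(M,V \right)} = V + M V$ ($C{\left(M,V \right)} = M V + V = V + M V$)
$c{\left(X \right)} = - \frac{X^{2}}{3}$
$h{\left(Z,D \right)} = 2 + Z + 2 D$ ($h{\left(Z,D \right)} = 2 + \left(D \left(1 + 1\right) + Z\right) = 2 + \left(D 2 + Z\right) = 2 + \left(2 D + Z\right) = 2 + \left(Z + 2 D\right) = 2 + Z + 2 D$)
$h^{3}{\left(c{\left(4 \right)},B \right)} = \left(2 - \frac{4^{2}}{3} + 2 \cdot 3\right)^{3} = \left(2 - \frac{16}{3} + 6\right)^{3} = \left(\frac{8}{3}\right)^{3} = \frac{512}{27}$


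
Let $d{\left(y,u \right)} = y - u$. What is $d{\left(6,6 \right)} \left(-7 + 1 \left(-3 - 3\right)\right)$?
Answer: $0$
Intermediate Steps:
$d{\left(6,6 \right)} \left(-7 + 1 \left(-3 - 3\right)\right) = \left(6 - 6\right) \left(-7 + 1 \left(-3 - 3\right)\right) = 0 \left(-7 + 1 \left(-6\right)\right) = 0 \left(-7 - 6\right) = 0 \left(-13\right) = 0$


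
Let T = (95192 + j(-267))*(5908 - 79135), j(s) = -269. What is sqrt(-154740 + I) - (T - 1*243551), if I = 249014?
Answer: 6951170072 + sqrt(94274) ≈ 6.9512e+9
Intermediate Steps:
T = -6950926521 (T = (95192 - 269)*(5908 - 79135) = 94923*(-73227) = -6950926521)
sqrt(-154740 + I) - (T - 1*243551) = sqrt(-154740 + 249014) - (-6950926521 - 1*243551) = sqrt(94274) - (-6950926521 - 243551) = sqrt(94274) - 1*(-6951170072) = sqrt(94274) + 6951170072 = 6951170072 + sqrt(94274)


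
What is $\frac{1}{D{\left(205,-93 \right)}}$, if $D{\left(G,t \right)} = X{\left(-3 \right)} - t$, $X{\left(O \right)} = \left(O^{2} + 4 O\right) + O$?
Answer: $\frac{1}{87} \approx 0.011494$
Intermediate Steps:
$X{\left(O \right)} = O^{2} + 5 O$
$D{\left(G,t \right)} = -6 - t$ ($D{\left(G,t \right)} = - 3 \left(5 - 3\right) - t = \left(-3\right) 2 - t = -6 - t$)
$\frac{1}{D{\left(205,-93 \right)}} = \frac{1}{-6 - -93} = \frac{1}{-6 + 93} = \frac{1}{87}$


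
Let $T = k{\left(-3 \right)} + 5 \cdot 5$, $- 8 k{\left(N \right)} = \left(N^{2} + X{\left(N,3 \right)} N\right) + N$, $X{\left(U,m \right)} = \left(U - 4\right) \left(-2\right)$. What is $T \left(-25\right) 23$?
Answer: $- \frac{33925}{2} \approx -16963.0$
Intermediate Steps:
$X{\left(U,m \right)} = 8 - 2 U$ ($X{\left(U,m \right)} = \left(-4 + U\right) \left(-2\right) = 8 - 2 U$)
$k{\left(N \right)} = - \frac{N}{8} - \frac{N^{2}}{8} - \frac{N \left(8 - 2 N\right)}{8}$ ($k{\left(N \right)} = - \frac{\left(N^{2} + \left(8 - 2 N\right) N\right) + N}{8} = - \frac{\left(N^{2} + N \left(8 - 2 N\right)\right) + N}{8} = - \frac{N + N^{2} + N \left(8 - 2 N\right)}{8} = - \frac{N}{8} - \frac{N^{2}}{8} - \frac{N \left(8 - 2 N\right)}{8}$)
$T = \frac{59}{2}$ ($T = \frac{1}{8} \left(-3\right) \left(-9 - 3\right) + 5 \cdot 5 = \frac{1}{8} \left(-3\right) \left(-12\right) + 25 = \frac{9}{2} + 25 = \frac{59}{2} \approx 29.5$)
$T \left(-25\right) 23 = \frac{59}{2} \left(-25\right) 23 = \left(- \frac{1475}{2}\right) 23 = - \frac{33925}{2}$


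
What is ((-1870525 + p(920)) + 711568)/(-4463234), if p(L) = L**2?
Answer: 312557/4463234 ≈ 0.070029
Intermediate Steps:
((-1870525 + p(920)) + 711568)/(-4463234) = ((-1870525 + 920**2) + 711568)/(-4463234) = ((-1870525 + 846400) + 711568)*(-1/4463234) = (-1024125 + 711568)*(-1/4463234) = -312557*(-1/4463234) = 312557/4463234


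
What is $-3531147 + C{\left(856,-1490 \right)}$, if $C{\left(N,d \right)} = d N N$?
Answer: $-1095307787$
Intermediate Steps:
$C{\left(N,d \right)} = d N^{2}$ ($C{\left(N,d \right)} = N d N = d N^{2}$)
$-3531147 + C{\left(856,-1490 \right)} = -3531147 - 1490 \cdot 856^{2} = -3531147 - 1091776640 = -1095307787$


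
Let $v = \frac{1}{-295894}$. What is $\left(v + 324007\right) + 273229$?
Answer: $\frac{176718548983}{295894} \approx 5.9724 \cdot 10^{5}$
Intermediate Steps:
$v = - \frac{1}{295894} \approx -3.3796 \cdot 10^{-6}$
$\left(v + 324007\right) + 273229 = \left(- \frac{1}{295894} + 324007\right) + 273229 = \frac{95871727257}{295894} + 273229 = \frac{176718548983}{295894}$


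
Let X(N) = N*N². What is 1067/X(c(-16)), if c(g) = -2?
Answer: -1067/8 ≈ -133.38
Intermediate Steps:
X(N) = N³
1067/X(c(-16)) = 1067/((-2)³) = 1067/(-8) = 1067*(-⅛) = -1067/8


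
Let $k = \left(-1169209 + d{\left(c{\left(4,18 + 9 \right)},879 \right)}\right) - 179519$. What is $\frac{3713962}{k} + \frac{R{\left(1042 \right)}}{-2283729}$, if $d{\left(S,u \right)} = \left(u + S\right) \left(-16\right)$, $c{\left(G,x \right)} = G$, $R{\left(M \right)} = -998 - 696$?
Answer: $- \frac{35627622043}{13077284748} \approx -2.7244$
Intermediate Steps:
$R{\left(M \right)} = -1694$
$d{\left(S,u \right)} = - 16 S - 16 u$ ($d{\left(S,u \right)} = \left(S + u\right) \left(-16\right) = - 16 S - 16 u$)
$k = -1362856$ ($k = \left(-1169209 - 14128\right) - 179519 = -1183337 - 179519 = -1362856$)
$\frac{3713962}{k} + \frac{R{\left(1042 \right)}}{-2283729} = \frac{3713962}{-1362856} - \frac{1694}{-2283729} = 3713962 \left(- \frac{1}{1362856}\right) - - \frac{242}{326247} = - \frac{1856981}{681428} + \frac{242}{326247} = - \frac{35627622043}{13077284748}$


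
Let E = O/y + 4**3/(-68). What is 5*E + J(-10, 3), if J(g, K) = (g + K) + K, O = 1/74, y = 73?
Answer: -799411/91834 ≈ -8.7050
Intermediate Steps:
O = 1/74 ≈ 0.013514
J(g, K) = g + 2*K (J(g, K) = (K + g) + K = g + 2*K)
E = -86415/91834 (E = (1/74)/73 + 4**3/(-68) = (1/74)*(1/73) + 64*(-1/68) = 1/5402 - 16/17 = -86415/91834 ≈ -0.94099)
5*E + J(-10, 3) = 5*(-86415/91834) + (-10 + 2*3) = -432075/91834 + (-10 + 6) = -432075/91834 - 4 = -799411/91834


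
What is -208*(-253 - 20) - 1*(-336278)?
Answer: 393062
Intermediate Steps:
-208*(-253 - 20) - 1*(-336278) = -208*(-273) + 336278 = 56784 + 336278 = 393062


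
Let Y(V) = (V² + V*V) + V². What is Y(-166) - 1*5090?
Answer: 77578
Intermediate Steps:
Y(V) = 3*V² (Y(V) = (V² + V²) + V² = 2*V² + V² = 3*V²)
Y(-166) - 1*5090 = 3*(-166)² - 1*5090 = 3*27556 - 5090 = 82668 - 5090 = 77578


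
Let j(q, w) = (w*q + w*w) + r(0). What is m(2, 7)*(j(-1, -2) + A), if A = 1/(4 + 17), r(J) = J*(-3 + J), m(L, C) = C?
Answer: 127/3 ≈ 42.333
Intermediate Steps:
j(q, w) = w² + q*w (j(q, w) = (w*q + w*w) + 0*(-3 + 0) = (q*w + w²) + 0*(-3) = (w² + q*w) + 0 = w² + q*w)
A = 1/21 ≈ 0.047619
m(2, 7)*(j(-1, -2) + A) = 7*(-2*(-1 - 2) + 1/21) = 7*(-2*(-3) + 1/21) = 7*(6 + 1/21) = 7*(127/21) = 127/3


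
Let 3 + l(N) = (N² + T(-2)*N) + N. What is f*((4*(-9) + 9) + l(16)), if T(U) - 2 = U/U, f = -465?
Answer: -134850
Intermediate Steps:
T(U) = 3 (T(U) = 2 + U/U = 2 + 1 = 3)
l(N) = -3 + N² + 4*N (l(N) = -3 + ((N² + 3*N) + N) = -3 + (N² + 4*N) = -3 + N² + 4*N)
f*((4*(-9) + 9) + l(16)) = -465*((4*(-9) + 9) + (-3 + 16² + 4*16)) = -465*((-36 + 9) + (-3 + 256 + 64)) = -465*(-27 + 317) = -465*290 = -134850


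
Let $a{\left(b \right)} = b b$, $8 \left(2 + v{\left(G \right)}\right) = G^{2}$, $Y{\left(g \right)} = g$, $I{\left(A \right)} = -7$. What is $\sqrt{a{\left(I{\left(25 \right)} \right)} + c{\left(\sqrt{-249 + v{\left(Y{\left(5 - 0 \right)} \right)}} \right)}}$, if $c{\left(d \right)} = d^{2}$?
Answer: $\frac{i \sqrt{3182}}{4} \approx 14.102 i$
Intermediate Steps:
$v{\left(G \right)} = -2 + \frac{G^{2}}{8}$
$a{\left(b \right)} = b^{2}$
$\sqrt{a{\left(I{\left(25 \right)} \right)} + c{\left(\sqrt{-249 + v{\left(Y{\left(5 - 0 \right)} \right)}} \right)}} = \sqrt{\left(-7\right)^{2} + \left(\sqrt{-249 - \left(2 - \frac{\left(5 - 0\right)^{2}}{8}\right)}\right)^{2}} = \sqrt{49 + \left(\sqrt{-249 - \left(2 - \frac{\left(5 + 0\right)^{2}}{8}\right)}\right)^{2}} = \sqrt{49 + \left(\sqrt{-249 - \left(2 - \frac{5^{2}}{8}\right)}\right)^{2}} = \sqrt{49 + \left(\sqrt{-249 + \left(-2 + \frac{1}{8} \cdot 25\right)}\right)^{2}} = \sqrt{49 + \left(\sqrt{-249 + \left(-2 + \frac{25}{8}\right)}\right)^{2}} = \sqrt{49 + \left(\sqrt{-249 + \frac{9}{8}}\right)^{2}} = \sqrt{49 + \left(\sqrt{- \frac{1983}{8}}\right)^{2}} = \sqrt{49 + \left(\frac{i \sqrt{3966}}{4}\right)^{2}} = \sqrt{49 - \frac{1983}{8}} = \sqrt{- \frac{1591}{8}} = \frac{i \sqrt{3182}}{4}$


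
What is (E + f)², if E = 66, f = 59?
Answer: 15625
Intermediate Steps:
(E + f)² = (66 + 59)² = 125² = 15625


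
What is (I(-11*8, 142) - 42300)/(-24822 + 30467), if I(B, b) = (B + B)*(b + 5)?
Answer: -68172/5645 ≈ -12.077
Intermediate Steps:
I(B, b) = 2*B*(5 + b) (I(B, b) = (2*B)*(5 + b) = 2*B*(5 + b))
(I(-11*8, 142) - 42300)/(-24822 + 30467) = (2*(-11*8)*(5 + 142) - 42300)/(-24822 + 30467) = (2*(-88)*147 - 42300)/5645 = (-25872 - 42300)*(1/5645) = -68172*1/5645 = -68172/5645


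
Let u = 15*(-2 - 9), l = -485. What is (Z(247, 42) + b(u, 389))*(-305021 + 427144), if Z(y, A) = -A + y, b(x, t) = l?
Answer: -34194440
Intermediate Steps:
u = -165 (u = 15*(-11) = -165)
b(x, t) = -485
Z(y, A) = y - A
(Z(247, 42) + b(u, 389))*(-305021 + 427144) = ((247 - 1*42) - 485)*(-305021 + 427144) = ((247 - 42) - 485)*122123 = (205 - 485)*122123 = -280*122123 = -34194440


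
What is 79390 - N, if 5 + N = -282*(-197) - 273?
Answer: 24114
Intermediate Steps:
N = 55276 (N = -5 + (-282*(-197) - 273) = -5 + (55554 - 273) = -5 + 55281 = 55276)
79390 - N = 79390 - 1*55276 = 79390 - 55276 = 24114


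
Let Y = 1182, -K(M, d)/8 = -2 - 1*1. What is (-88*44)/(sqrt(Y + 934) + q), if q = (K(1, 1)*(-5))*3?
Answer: 1936/157 ≈ 12.331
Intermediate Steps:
K(M, d) = 24 (K(M, d) = -8*(-2 - 1*1) = -8*(-2 - 1) = -8*(-3) = 24)
q = -360 (q = (24*(-5))*3 = -120*3 = -360)
(-88*44)/(sqrt(Y + 934) + q) = (-88*44)/(sqrt(1182 + 934) - 360) = -3872/(sqrt(2116) - 360) = -3872/(46 - 360) = -3872/(-314) = -3872*(-1/314) = 1936/157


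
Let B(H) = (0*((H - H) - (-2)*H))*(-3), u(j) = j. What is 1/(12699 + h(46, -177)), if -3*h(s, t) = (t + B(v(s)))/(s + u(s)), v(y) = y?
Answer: 92/1168367 ≈ 7.8742e-5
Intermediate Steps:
B(H) = 0 (B(H) = (0*(0 + 2*H))*(-3) = (0*(2*H))*(-3) = 0*(-3) = 0)
h(s, t) = -t/(6*s) (h(s, t) = -(t + 0)/(3*(s + s)) = -t/(3*(2*s)) = -t*1/(2*s)/3 = -t/(6*s))
1/(12699 + h(46, -177)) = 1/(12699 - ⅙*(-177)/46) = 1/(12699 - ⅙*(-177)*1/46) = 1/(12699 + 59/92) = 1/(1168367/92) = 92/1168367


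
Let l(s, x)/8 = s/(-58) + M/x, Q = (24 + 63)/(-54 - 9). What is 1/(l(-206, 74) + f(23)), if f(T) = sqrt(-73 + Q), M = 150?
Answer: 539530152/24978423661 - 1151329*I*sqrt(32802)/49956847322 ≈ 0.0216 - 0.004174*I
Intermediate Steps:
Q = -29/21 (Q = 87/(-63) = 87*(-1/63) = -29/21 ≈ -1.3810)
f(T) = I*sqrt(32802)/21 (f(T) = sqrt(-73 - 29/21) = sqrt(-1562/21) = I*sqrt(32802)/21)
l(s, x) = 1200/x - 4*s/29 (l(s, x) = 8*(s/(-58) + 150/x) = 8*(s*(-1/58) + 150/x) = 8*(-s/58 + 150/x) = 8*(150/x - s/58) = 1200/x - 4*s/29)
1/(l(-206, 74) + f(23)) = 1/((1200/74 - 4/29*(-206)) + I*sqrt(32802)/21) = 1/((1200*(1/74) + 824/29) + I*sqrt(32802)/21) = 1/((600/37 + 824/29) + I*sqrt(32802)/21) = 1/(47888/1073 + I*sqrt(32802)/21)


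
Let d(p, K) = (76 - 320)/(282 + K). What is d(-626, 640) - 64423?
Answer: -29699125/461 ≈ -64423.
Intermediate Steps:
d(p, K) = -244/(282 + K)
d(-626, 640) - 64423 = -244/(282 + 640) - 64423 = -244/922 - 64423 = -244*1/922 - 64423 = -122/461 - 64423 = -29699125/461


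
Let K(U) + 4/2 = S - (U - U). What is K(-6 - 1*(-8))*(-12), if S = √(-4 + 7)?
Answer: 24 - 12*√3 ≈ 3.2154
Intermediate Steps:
S = √3 ≈ 1.7320
K(U) = -2 + √3 (K(U) = -2 + (√3 - (U - U)) = -2 + (√3 - 1*0) = -2 + (√3 + 0) = -2 + √3)
K(-6 - 1*(-8))*(-12) = (-2 + √3)*(-12) = 24 - 12*√3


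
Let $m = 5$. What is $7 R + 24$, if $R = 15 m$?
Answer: $549$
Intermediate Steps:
$R = 75$ ($R = 15 \cdot 5 = 75$)
$7 R + 24 = 7 \cdot 75 + 24 = 525 + 24 = 549$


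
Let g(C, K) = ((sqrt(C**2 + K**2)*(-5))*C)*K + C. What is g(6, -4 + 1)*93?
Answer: 558 + 25110*sqrt(5) ≈ 56706.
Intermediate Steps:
g(C, K) = C - 5*C*K*sqrt(C**2 + K**2) (g(C, K) = ((-5*sqrt(C**2 + K**2))*C)*K + C = (-5*C*sqrt(C**2 + K**2))*K + C = -5*C*K*sqrt(C**2 + K**2) + C = C - 5*C*K*sqrt(C**2 + K**2))
g(6, -4 + 1)*93 = (6*(1 - 5*(-4 + 1)*sqrt(6**2 + (-4 + 1)**2)))*93 = (6*(1 - 5*(-3)*sqrt(36 + (-3)**2)))*93 = (6*(1 - 5*(-3)*sqrt(36 + 9)))*93 = (6*(1 - 5*(-3)*sqrt(45)))*93 = (6*(1 - 5*(-3)*3*sqrt(5)))*93 = (6*(1 + 45*sqrt(5)))*93 = (6 + 270*sqrt(5))*93 = 558 + 25110*sqrt(5)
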